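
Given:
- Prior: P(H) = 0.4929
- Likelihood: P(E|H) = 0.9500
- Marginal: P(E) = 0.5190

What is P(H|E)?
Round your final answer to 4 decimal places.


Using Bayes' theorem:

P(H|E) = P(E|H) × P(H) / P(E)
       = 0.9500 × 0.4929 / 0.5190
       = 0.46825500 / 0.5190
       = 0.9022

The evidence strengthens our belief in H.
Prior: 0.4929 → Posterior: 0.9022


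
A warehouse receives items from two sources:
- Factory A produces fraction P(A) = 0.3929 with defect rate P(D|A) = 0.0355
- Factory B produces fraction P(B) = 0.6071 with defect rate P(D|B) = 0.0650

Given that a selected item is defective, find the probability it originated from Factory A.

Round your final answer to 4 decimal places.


Let A = from Factory A, D = defective

Given:
- P(A) = 0.3929, P(B) = 0.6071
- P(D|A) = 0.0355, P(D|B) = 0.0650

Step 1: Find P(D)
P(D) = P(D|A)P(A) + P(D|B)P(B)
     = 0.0355 × 0.3929 + 0.0650 × 0.6071
     = 0.01394795 + 0.03946150
     = 0.05340945

Step 2: Apply Bayes' theorem
P(A|D) = P(D|A)P(A) / P(D)
       = 0.01394795 / 0.05340945
       = 0.2612


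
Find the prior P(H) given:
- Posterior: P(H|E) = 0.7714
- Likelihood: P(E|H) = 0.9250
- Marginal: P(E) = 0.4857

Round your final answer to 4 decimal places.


From Bayes' theorem: P(H|E) = P(E|H) × P(H) / P(E)

Rearranging for P(H):
P(H) = P(H|E) × P(E) / P(E|H)
     = 0.7714 × 0.4857 / 0.9250
     = 0.37466898 / 0.9250
     = 0.4050


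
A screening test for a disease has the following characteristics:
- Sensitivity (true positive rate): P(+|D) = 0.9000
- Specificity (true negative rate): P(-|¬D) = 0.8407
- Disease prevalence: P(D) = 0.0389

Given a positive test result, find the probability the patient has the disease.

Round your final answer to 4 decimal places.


Let D = has disease, + = positive test

Given:
- P(D) = 0.0389 (prevalence)
- P(+|D) = 0.9000 (sensitivity)
- P(-|¬D) = 0.8407 (specificity)
- P(+|¬D) = 0.1593 (false positive rate = 1 - specificity)

Step 1: Find P(+)
P(+) = P(+|D)P(D) + P(+|¬D)P(¬D)
     = 0.9000 × 0.0389 + 0.1593 × 0.9611
     = 0.03501000 + 0.15310323
     = 0.18811323

Step 2: Apply Bayes' theorem for P(D|+)
P(D|+) = P(+|D)P(D) / P(+)
       = 0.03501000 / 0.18811323
       = 0.1861


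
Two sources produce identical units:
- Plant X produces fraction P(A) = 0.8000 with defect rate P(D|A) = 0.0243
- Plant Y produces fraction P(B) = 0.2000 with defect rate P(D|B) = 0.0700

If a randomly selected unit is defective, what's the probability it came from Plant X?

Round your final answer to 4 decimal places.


Let A = from Plant X, D = defective

Given:
- P(A) = 0.8000, P(B) = 0.2000
- P(D|A) = 0.0243, P(D|B) = 0.0700

Step 1: Find P(D)
P(D) = P(D|A)P(A) + P(D|B)P(B)
     = 0.0243 × 0.8000 + 0.0700 × 0.2000
     = 0.01944000 + 0.01400000
     = 0.03344000

Step 2: Apply Bayes' theorem
P(A|D) = P(D|A)P(A) / P(D)
       = 0.01944000 / 0.03344000
       = 0.5813


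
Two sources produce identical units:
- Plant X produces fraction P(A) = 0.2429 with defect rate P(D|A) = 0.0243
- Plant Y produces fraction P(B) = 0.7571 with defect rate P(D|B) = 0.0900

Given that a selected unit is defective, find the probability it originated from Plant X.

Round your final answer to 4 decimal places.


Let A = from Plant X, D = defective

Given:
- P(A) = 0.2429, P(B) = 0.7571
- P(D|A) = 0.0243, P(D|B) = 0.0900

Step 1: Find P(D)
P(D) = P(D|A)P(A) + P(D|B)P(B)
     = 0.0243 × 0.2429 + 0.0900 × 0.7571
     = 0.00590247 + 0.06813900
     = 0.07404147

Step 2: Apply Bayes' theorem
P(A|D) = P(D|A)P(A) / P(D)
       = 0.00590247 / 0.07404147
       = 0.0797


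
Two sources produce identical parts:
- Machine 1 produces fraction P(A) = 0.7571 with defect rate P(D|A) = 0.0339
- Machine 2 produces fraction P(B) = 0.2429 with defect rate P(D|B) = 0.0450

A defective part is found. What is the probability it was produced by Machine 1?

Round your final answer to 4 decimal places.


Let A = from Machine 1, D = defective

Given:
- P(A) = 0.7571, P(B) = 0.2429
- P(D|A) = 0.0339, P(D|B) = 0.0450

Step 1: Find P(D)
P(D) = P(D|A)P(A) + P(D|B)P(B)
     = 0.0339 × 0.7571 + 0.0450 × 0.2429
     = 0.02566569 + 0.01093050
     = 0.03659619

Step 2: Apply Bayes' theorem
P(A|D) = P(D|A)P(A) / P(D)
       = 0.02566569 / 0.03659619
       = 0.7013


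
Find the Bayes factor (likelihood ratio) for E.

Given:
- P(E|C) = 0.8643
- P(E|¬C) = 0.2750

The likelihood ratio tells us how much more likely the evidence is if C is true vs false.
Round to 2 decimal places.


Likelihood Ratio (LR) = P(E|C) / P(E|¬C)

LR = 0.8643 / 0.2750
   = 3.14

The evidence is 3.14 times more likely if C is true than if C is false.
Since LR > 1, the evidence supports C over ¬C.


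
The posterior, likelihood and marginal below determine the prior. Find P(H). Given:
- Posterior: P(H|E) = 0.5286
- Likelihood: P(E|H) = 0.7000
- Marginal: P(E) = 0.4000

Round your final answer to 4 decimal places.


From Bayes' theorem: P(H|E) = P(E|H) × P(H) / P(E)

Rearranging for P(H):
P(H) = P(H|E) × P(E) / P(E|H)
     = 0.5286 × 0.4000 / 0.7000
     = 0.21144000 / 0.7000
     = 0.3021


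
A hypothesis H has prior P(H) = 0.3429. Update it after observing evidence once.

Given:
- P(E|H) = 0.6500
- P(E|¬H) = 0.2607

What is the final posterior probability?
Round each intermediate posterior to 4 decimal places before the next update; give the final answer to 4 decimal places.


Sequential Bayesian updating:

Initial prior: P(H) = 0.3429

Update 1:
  P(E) = 0.6500 × 0.3429 + 0.2607 × 0.6571 = 0.22288500 + 0.17130597 = 0.39419097
  P(H|E) = 0.22288500 / 0.39419097 = 0.5654

Final posterior: 0.5654


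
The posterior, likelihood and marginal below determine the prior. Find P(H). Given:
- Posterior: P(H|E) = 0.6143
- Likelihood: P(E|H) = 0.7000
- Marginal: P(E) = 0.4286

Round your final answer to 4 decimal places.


From Bayes' theorem: P(H|E) = P(E|H) × P(H) / P(E)

Rearranging for P(H):
P(H) = P(H|E) × P(E) / P(E|H)
     = 0.6143 × 0.4286 / 0.7000
     = 0.26328898 / 0.7000
     = 0.3761


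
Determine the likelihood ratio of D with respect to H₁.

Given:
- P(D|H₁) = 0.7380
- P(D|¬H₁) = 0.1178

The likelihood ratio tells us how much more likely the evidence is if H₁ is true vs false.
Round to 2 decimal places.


Likelihood Ratio (LR) = P(D|H₁) / P(D|¬H₁)

LR = 0.7380 / 0.1178
   = 6.26

The evidence is 6.26 times more likely if H₁ is true than if H₁ is false.
Since LR > 1, the evidence supports H₁ over ¬H₁.


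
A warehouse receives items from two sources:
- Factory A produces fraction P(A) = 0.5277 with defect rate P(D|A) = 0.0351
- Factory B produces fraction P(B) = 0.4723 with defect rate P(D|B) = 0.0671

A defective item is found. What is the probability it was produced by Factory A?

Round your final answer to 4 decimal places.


Let A = from Factory A, D = defective

Given:
- P(A) = 0.5277, P(B) = 0.4723
- P(D|A) = 0.0351, P(D|B) = 0.0671

Step 1: Find P(D)
P(D) = P(D|A)P(A) + P(D|B)P(B)
     = 0.0351 × 0.5277 + 0.0671 × 0.4723
     = 0.01852227 + 0.03169133
     = 0.05021360

Step 2: Apply Bayes' theorem
P(A|D) = P(D|A)P(A) / P(D)
       = 0.01852227 / 0.05021360
       = 0.3689


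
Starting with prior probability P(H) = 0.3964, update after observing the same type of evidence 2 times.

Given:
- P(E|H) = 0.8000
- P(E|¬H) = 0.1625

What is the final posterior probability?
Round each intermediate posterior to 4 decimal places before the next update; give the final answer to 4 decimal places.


Sequential Bayesian updating:

Initial prior: P(H) = 0.3964

Update 1:
  P(E) = 0.8000 × 0.3964 + 0.1625 × 0.6036 = 0.31712000 + 0.09808500 = 0.41520500
  P(H|E) = 0.31712000 / 0.41520500 = 0.7638

Update 2:
  P(E) = 0.8000 × 0.7638 + 0.1625 × 0.2362 = 0.61104000 + 0.03838250 = 0.64942250
  P(H|E) = 0.61104000 / 0.64942250 = 0.9409

Final posterior: 0.9409


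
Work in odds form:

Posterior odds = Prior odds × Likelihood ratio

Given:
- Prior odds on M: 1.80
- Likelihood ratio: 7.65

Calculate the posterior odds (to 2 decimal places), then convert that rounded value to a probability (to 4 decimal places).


Step 1: Calculate posterior odds
Posterior odds = Prior odds × LR
               = 1.80 × 7.65
               = 13.77

Step 2: Convert to probability
P(M|E) = Posterior odds / (1 + Posterior odds)
       = 13.77 / (1 + 13.77)
       = 13.77 / 14.77
       = 0.9323

The evidence increased P(M) from 0.6429 to 0.9323.


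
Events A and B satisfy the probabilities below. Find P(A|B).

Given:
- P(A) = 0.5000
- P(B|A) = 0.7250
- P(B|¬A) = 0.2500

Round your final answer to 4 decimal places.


Bayes' theorem: P(A|B) = P(B|A) × P(A) / P(B)

Step 1: Calculate P(B) using law of total probability
P(B) = P(B|A)P(A) + P(B|¬A)P(¬A)
     = 0.7250 × 0.5000 + 0.2500 × 0.5000
     = 0.36250000 + 0.12500000
     = 0.48750000

Step 2: Apply Bayes' theorem
P(A|B) = P(B|A) × P(A) / P(B)
       = 0.36250000 / 0.48750000
       = 0.7436


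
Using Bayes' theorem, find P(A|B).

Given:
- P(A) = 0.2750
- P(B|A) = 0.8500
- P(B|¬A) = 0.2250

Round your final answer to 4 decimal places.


Bayes' theorem: P(A|B) = P(B|A) × P(A) / P(B)

Step 1: Calculate P(B) using law of total probability
P(B) = P(B|A)P(A) + P(B|¬A)P(¬A)
     = 0.8500 × 0.2750 + 0.2250 × 0.7250
     = 0.23375000 + 0.16312500
     = 0.39687500

Step 2: Apply Bayes' theorem
P(A|B) = P(B|A) × P(A) / P(B)
       = 0.23375000 / 0.39687500
       = 0.5890


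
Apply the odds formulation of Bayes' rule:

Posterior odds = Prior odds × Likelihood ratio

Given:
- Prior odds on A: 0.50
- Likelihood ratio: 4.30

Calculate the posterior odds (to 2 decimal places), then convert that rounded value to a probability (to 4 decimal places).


Step 1: Calculate posterior odds
Posterior odds = Prior odds × LR
               = 0.50 × 4.30
               = 2.15

Step 2: Convert to probability
P(A|E) = Posterior odds / (1 + Posterior odds)
       = 2.15 / (1 + 2.15)
       = 2.15 / 3.15
       = 0.6825

The evidence increased P(A) from 0.3333 to 0.6825.


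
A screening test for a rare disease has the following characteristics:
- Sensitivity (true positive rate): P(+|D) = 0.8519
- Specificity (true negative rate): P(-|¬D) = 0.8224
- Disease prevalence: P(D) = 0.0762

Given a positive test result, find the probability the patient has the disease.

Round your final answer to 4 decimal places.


Let D = has disease, + = positive test

Given:
- P(D) = 0.0762 (prevalence)
- P(+|D) = 0.8519 (sensitivity)
- P(-|¬D) = 0.8224 (specificity)
- P(+|¬D) = 0.1776 (false positive rate = 1 - specificity)

Step 1: Find P(+)
P(+) = P(+|D)P(D) + P(+|¬D)P(¬D)
     = 0.8519 × 0.0762 + 0.1776 × 0.9238
     = 0.06491478 + 0.16406688
     = 0.22898166

Step 2: Apply Bayes' theorem for P(D|+)
P(D|+) = P(+|D)P(D) / P(+)
       = 0.06491478 / 0.22898166
       = 0.2835


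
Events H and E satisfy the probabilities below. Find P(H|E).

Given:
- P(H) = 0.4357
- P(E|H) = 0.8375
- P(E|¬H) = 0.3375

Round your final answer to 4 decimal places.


Bayes' theorem: P(H|E) = P(E|H) × P(H) / P(E)

Step 1: Calculate P(E) using law of total probability
P(E) = P(E|H)P(H) + P(E|¬H)P(¬H)
     = 0.8375 × 0.4357 + 0.3375 × 0.5643
     = 0.36489875 + 0.19045125
     = 0.55535000

Step 2: Apply Bayes' theorem
P(H|E) = P(E|H) × P(H) / P(E)
       = 0.36489875 / 0.55535000
       = 0.6571


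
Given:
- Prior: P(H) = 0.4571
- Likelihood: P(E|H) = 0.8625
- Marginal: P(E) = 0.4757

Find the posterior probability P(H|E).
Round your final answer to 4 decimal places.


Using Bayes' theorem:

P(H|E) = P(E|H) × P(H) / P(E)
       = 0.8625 × 0.4571 / 0.4757
       = 0.39424875 / 0.4757
       = 0.8288

The evidence strengthens our belief in H.
Prior: 0.4571 → Posterior: 0.8288


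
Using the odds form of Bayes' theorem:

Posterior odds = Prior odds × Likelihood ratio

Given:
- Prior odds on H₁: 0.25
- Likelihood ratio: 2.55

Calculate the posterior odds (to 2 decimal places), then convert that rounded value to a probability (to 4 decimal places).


Step 1: Calculate posterior odds
Posterior odds = Prior odds × LR
               = 0.25 × 2.55
               = 0.64

Step 2: Convert to probability
P(H₁|E) = Posterior odds / (1 + Posterior odds)
       = 0.64 / (1 + 0.64)
       = 0.64 / 1.64
       = 0.3902

The evidence increased P(H₁) from 0.2000 to 0.3902.


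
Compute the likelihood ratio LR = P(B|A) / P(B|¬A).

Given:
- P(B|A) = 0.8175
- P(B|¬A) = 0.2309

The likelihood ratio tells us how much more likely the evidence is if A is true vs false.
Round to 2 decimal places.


Likelihood Ratio (LR) = P(B|A) / P(B|¬A)

LR = 0.8175 / 0.2309
   = 3.54

The evidence is 3.54 times more likely if A is true than if A is false.
Since LR > 1, the evidence supports A over ¬A.


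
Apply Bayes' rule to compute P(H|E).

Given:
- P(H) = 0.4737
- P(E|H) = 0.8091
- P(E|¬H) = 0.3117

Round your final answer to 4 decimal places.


Bayes' theorem: P(H|E) = P(E|H) × P(H) / P(E)

Step 1: Calculate P(E) using law of total probability
P(E) = P(E|H)P(H) + P(E|¬H)P(¬H)
     = 0.8091 × 0.4737 + 0.3117 × 0.5263
     = 0.38327067 + 0.16404771
     = 0.54731838

Step 2: Apply Bayes' theorem
P(H|E) = P(E|H) × P(H) / P(E)
       = 0.38327067 / 0.54731838
       = 0.7003


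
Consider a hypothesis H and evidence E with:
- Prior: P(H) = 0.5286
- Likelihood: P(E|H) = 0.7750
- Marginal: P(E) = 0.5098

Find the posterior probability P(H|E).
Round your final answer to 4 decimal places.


Using Bayes' theorem:

P(H|E) = P(E|H) × P(H) / P(E)
       = 0.7750 × 0.5286 / 0.5098
       = 0.40966500 / 0.5098
       = 0.8036

The evidence strengthens our belief in H.
Prior: 0.5286 → Posterior: 0.8036


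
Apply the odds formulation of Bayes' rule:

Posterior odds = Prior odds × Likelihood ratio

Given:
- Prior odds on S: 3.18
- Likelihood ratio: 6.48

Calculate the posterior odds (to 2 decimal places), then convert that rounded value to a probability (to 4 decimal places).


Step 1: Calculate posterior odds
Posterior odds = Prior odds × LR
               = 3.18 × 6.48
               = 20.61

Step 2: Convert to probability
P(S|E) = Posterior odds / (1 + Posterior odds)
       = 20.61 / (1 + 20.61)
       = 20.61 / 21.61
       = 0.9537

The evidence increased P(S) from 0.7608 to 0.9537.


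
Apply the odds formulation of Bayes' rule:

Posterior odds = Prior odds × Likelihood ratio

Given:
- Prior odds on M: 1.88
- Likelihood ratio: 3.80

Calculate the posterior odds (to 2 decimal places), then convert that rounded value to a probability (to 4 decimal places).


Step 1: Calculate posterior odds
Posterior odds = Prior odds × LR
               = 1.88 × 3.80
               = 7.14

Step 2: Convert to probability
P(M|E) = Posterior odds / (1 + Posterior odds)
       = 7.14 / (1 + 7.14)
       = 7.14 / 8.14
       = 0.8771

The evidence increased P(M) from 0.6528 to 0.8771.


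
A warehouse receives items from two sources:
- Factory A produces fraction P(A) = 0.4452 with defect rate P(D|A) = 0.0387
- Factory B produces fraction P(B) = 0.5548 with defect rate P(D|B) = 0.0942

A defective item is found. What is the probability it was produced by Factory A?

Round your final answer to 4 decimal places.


Let A = from Factory A, D = defective

Given:
- P(A) = 0.4452, P(B) = 0.5548
- P(D|A) = 0.0387, P(D|B) = 0.0942

Step 1: Find P(D)
P(D) = P(D|A)P(A) + P(D|B)P(B)
     = 0.0387 × 0.4452 + 0.0942 × 0.5548
     = 0.01722924 + 0.05226216
     = 0.06949140

Step 2: Apply Bayes' theorem
P(A|D) = P(D|A)P(A) / P(D)
       = 0.01722924 / 0.06949140
       = 0.2479


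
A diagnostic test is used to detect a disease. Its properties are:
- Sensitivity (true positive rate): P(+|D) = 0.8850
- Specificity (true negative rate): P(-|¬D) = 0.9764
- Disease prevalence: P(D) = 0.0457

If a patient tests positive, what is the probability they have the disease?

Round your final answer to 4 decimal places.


Let D = has disease, + = positive test

Given:
- P(D) = 0.0457 (prevalence)
- P(+|D) = 0.8850 (sensitivity)
- P(-|¬D) = 0.9764 (specificity)
- P(+|¬D) = 0.0236 (false positive rate = 1 - specificity)

Step 1: Find P(+)
P(+) = P(+|D)P(D) + P(+|¬D)P(¬D)
     = 0.8850 × 0.0457 + 0.0236 × 0.9543
     = 0.04044450 + 0.02252148
     = 0.06296598

Step 2: Apply Bayes' theorem for P(D|+)
P(D|+) = P(+|D)P(D) / P(+)
       = 0.04044450 / 0.06296598
       = 0.6423


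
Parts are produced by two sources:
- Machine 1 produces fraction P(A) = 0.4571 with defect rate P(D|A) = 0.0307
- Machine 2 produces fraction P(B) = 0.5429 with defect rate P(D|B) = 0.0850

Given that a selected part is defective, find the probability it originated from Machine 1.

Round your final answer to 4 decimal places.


Let A = from Machine 1, D = defective

Given:
- P(A) = 0.4571, P(B) = 0.5429
- P(D|A) = 0.0307, P(D|B) = 0.0850

Step 1: Find P(D)
P(D) = P(D|A)P(A) + P(D|B)P(B)
     = 0.0307 × 0.4571 + 0.0850 × 0.5429
     = 0.01403297 + 0.04614650
     = 0.06017947

Step 2: Apply Bayes' theorem
P(A|D) = P(D|A)P(A) / P(D)
       = 0.01403297 / 0.06017947
       = 0.2332


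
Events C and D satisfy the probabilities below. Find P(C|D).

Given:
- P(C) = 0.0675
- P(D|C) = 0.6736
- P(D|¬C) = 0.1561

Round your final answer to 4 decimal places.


Bayes' theorem: P(C|D) = P(D|C) × P(C) / P(D)

Step 1: Calculate P(D) using law of total probability
P(D) = P(D|C)P(C) + P(D|¬C)P(¬C)
     = 0.6736 × 0.0675 + 0.1561 × 0.9325
     = 0.04546800 + 0.14556325
     = 0.19103125

Step 2: Apply Bayes' theorem
P(C|D) = P(D|C) × P(C) / P(D)
       = 0.04546800 / 0.19103125
       = 0.2380


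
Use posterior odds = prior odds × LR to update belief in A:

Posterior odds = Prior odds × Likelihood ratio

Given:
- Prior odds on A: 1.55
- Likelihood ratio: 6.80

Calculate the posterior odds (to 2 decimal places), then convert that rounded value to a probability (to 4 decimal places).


Step 1: Calculate posterior odds
Posterior odds = Prior odds × LR
               = 1.55 × 6.80
               = 10.54

Step 2: Convert to probability
P(A|E) = Posterior odds / (1 + Posterior odds)
       = 10.54 / (1 + 10.54)
       = 10.54 / 11.54
       = 0.9133

The evidence increased P(A) from 0.6078 to 0.9133.


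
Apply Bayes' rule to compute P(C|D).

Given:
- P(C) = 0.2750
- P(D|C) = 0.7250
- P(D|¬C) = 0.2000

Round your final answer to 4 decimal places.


Bayes' theorem: P(C|D) = P(D|C) × P(C) / P(D)

Step 1: Calculate P(D) using law of total probability
P(D) = P(D|C)P(C) + P(D|¬C)P(¬C)
     = 0.7250 × 0.2750 + 0.2000 × 0.7250
     = 0.19937500 + 0.14500000
     = 0.34437500

Step 2: Apply Bayes' theorem
P(C|D) = P(D|C) × P(C) / P(D)
       = 0.19937500 / 0.34437500
       = 0.5789


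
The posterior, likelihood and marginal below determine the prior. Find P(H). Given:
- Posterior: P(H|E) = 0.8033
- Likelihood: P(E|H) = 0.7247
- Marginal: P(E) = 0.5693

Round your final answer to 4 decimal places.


From Bayes' theorem: P(H|E) = P(E|H) × P(H) / P(E)

Rearranging for P(H):
P(H) = P(H|E) × P(E) / P(E|H)
     = 0.8033 × 0.5693 / 0.7247
     = 0.45731869 / 0.7247
     = 0.6310


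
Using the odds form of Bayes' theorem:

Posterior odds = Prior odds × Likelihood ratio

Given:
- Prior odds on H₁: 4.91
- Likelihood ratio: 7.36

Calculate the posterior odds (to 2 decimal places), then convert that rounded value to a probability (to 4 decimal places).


Step 1: Calculate posterior odds
Posterior odds = Prior odds × LR
               = 4.91 × 7.36
               = 36.14

Step 2: Convert to probability
P(H₁|E) = Posterior odds / (1 + Posterior odds)
       = 36.14 / (1 + 36.14)
       = 36.14 / 37.14
       = 0.9731

The evidence increased P(H₁) from 0.8308 to 0.9731.


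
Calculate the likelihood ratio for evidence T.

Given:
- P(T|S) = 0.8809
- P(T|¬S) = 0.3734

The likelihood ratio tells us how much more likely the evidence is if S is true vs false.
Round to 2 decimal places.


Likelihood Ratio (LR) = P(T|S) / P(T|¬S)

LR = 0.8809 / 0.3734
   = 2.36

The evidence is 2.36 times more likely if S is true than if S is false.
LR > 1, so observing T raises the odds in favor of S.


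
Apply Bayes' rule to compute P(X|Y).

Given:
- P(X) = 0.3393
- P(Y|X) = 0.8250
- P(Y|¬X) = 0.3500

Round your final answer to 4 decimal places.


Bayes' theorem: P(X|Y) = P(Y|X) × P(X) / P(Y)

Step 1: Calculate P(Y) using law of total probability
P(Y) = P(Y|X)P(X) + P(Y|¬X)P(¬X)
     = 0.8250 × 0.3393 + 0.3500 × 0.6607
     = 0.27992250 + 0.23124500
     = 0.51116750

Step 2: Apply Bayes' theorem
P(X|Y) = P(Y|X) × P(X) / P(Y)
       = 0.27992250 / 0.51116750
       = 0.5476


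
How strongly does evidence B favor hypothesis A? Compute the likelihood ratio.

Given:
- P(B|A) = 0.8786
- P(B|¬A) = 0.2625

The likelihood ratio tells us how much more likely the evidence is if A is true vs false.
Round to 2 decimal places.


Likelihood Ratio (LR) = P(B|A) / P(B|¬A)

LR = 0.8786 / 0.2625
   = 3.35

The evidence is 3.35 times more likely if A is true than if A is false.
LR > 1, so observing B raises the odds in favor of A.


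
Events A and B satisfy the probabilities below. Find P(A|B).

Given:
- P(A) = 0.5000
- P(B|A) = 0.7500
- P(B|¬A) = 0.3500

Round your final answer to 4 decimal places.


Bayes' theorem: P(A|B) = P(B|A) × P(A) / P(B)

Step 1: Calculate P(B) using law of total probability
P(B) = P(B|A)P(A) + P(B|¬A)P(¬A)
     = 0.7500 × 0.5000 + 0.3500 × 0.5000
     = 0.37500000 + 0.17500000
     = 0.55000000

Step 2: Apply Bayes' theorem
P(A|B) = P(B|A) × P(A) / P(B)
       = 0.37500000 / 0.55000000
       = 0.6818


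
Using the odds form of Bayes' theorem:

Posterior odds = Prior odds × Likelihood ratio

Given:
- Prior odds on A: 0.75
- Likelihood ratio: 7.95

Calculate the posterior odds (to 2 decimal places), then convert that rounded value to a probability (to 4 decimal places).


Step 1: Calculate posterior odds
Posterior odds = Prior odds × LR
               = 0.75 × 7.95
               = 5.96

Step 2: Convert to probability
P(A|E) = Posterior odds / (1 + Posterior odds)
       = 5.96 / (1 + 5.96)
       = 5.96 / 6.96
       = 0.8563

The evidence increased P(A) from 0.4286 to 0.8563.


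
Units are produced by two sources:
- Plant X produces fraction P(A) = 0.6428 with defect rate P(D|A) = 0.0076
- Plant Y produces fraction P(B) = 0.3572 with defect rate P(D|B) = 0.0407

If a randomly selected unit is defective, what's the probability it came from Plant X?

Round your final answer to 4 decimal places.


Let A = from Plant X, D = defective

Given:
- P(A) = 0.6428, P(B) = 0.3572
- P(D|A) = 0.0076, P(D|B) = 0.0407

Step 1: Find P(D)
P(D) = P(D|A)P(A) + P(D|B)P(B)
     = 0.0076 × 0.6428 + 0.0407 × 0.3572
     = 0.00488528 + 0.01453804
     = 0.01942332

Step 2: Apply Bayes' theorem
P(A|D) = P(D|A)P(A) / P(D)
       = 0.00488528 / 0.01942332
       = 0.2515


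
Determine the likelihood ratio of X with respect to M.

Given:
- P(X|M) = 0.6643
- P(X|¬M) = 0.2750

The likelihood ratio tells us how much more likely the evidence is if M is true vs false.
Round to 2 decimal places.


Likelihood Ratio (LR) = P(X|M) / P(X|¬M)

LR = 0.6643 / 0.2750
   = 2.42

The evidence is 2.42 times more likely if M is true than if M is false.
Since LR > 1, the evidence supports M over ¬M.


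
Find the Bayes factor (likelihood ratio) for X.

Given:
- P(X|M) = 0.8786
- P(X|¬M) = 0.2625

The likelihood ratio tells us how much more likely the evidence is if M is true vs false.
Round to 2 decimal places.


Likelihood Ratio (LR) = P(X|M) / P(X|¬M)

LR = 0.8786 / 0.2625
   = 3.35

The evidence is 3.35 times more likely if M is true than if M is false.
Since LR > 1, the evidence supports M over ¬M.


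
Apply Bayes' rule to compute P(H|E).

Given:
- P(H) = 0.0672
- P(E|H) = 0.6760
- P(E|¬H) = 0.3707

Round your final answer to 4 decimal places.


Bayes' theorem: P(H|E) = P(E|H) × P(H) / P(E)

Step 1: Calculate P(E) using law of total probability
P(E) = P(E|H)P(H) + P(E|¬H)P(¬H)
     = 0.6760 × 0.0672 + 0.3707 × 0.9328
     = 0.04542720 + 0.34578896
     = 0.39121616

Step 2: Apply Bayes' theorem
P(H|E) = P(E|H) × P(H) / P(E)
       = 0.04542720 / 0.39121616
       = 0.1161


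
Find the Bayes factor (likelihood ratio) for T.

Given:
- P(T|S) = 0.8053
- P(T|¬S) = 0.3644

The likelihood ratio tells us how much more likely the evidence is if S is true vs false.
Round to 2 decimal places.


Likelihood Ratio (LR) = P(T|S) / P(T|¬S)

LR = 0.8053 / 0.3644
   = 2.21

The evidence is 2.21 times more likely if S is true than if S is false.
Since LR > 1, the evidence supports S over ¬S.


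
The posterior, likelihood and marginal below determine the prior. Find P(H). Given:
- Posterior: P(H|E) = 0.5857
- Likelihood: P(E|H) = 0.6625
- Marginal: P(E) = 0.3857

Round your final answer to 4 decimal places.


From Bayes' theorem: P(H|E) = P(E|H) × P(H) / P(E)

Rearranging for P(H):
P(H) = P(H|E) × P(E) / P(E|H)
     = 0.5857 × 0.3857 / 0.6625
     = 0.22590449 / 0.6625
     = 0.3410


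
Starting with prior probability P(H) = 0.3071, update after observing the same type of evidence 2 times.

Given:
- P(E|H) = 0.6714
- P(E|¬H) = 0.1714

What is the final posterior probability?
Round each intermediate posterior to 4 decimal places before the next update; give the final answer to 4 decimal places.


Sequential Bayesian updating:

Initial prior: P(H) = 0.3071

Update 1:
  P(E) = 0.6714 × 0.3071 + 0.1714 × 0.6929 = 0.20618694 + 0.11876306 = 0.32495000
  P(H|E) = 0.20618694 / 0.32495000 = 0.6345

Update 2:
  P(E) = 0.6714 × 0.6345 + 0.1714 × 0.3655 = 0.42600330 + 0.06264670 = 0.48865000
  P(H|E) = 0.42600330 / 0.48865000 = 0.8718

Final posterior: 0.8718


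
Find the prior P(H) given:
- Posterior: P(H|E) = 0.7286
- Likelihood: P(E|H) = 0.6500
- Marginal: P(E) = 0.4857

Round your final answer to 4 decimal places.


From Bayes' theorem: P(H|E) = P(E|H) × P(H) / P(E)

Rearranging for P(H):
P(H) = P(H|E) × P(E) / P(E|H)
     = 0.7286 × 0.4857 / 0.6500
     = 0.35388102 / 0.6500
     = 0.5444


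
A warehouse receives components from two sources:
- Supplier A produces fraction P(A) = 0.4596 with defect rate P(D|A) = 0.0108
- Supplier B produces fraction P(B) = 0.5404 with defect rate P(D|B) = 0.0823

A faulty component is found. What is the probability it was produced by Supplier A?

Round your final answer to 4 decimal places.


Let A = from Supplier A, D = faulty

Given:
- P(A) = 0.4596, P(B) = 0.5404
- P(D|A) = 0.0108, P(D|B) = 0.0823

Step 1: Find P(D)
P(D) = P(D|A)P(A) + P(D|B)P(B)
     = 0.0108 × 0.4596 + 0.0823 × 0.5404
     = 0.00496368 + 0.04447492
     = 0.04943860

Step 2: Apply Bayes' theorem
P(A|D) = P(D|A)P(A) / P(D)
       = 0.00496368 / 0.04943860
       = 0.1004


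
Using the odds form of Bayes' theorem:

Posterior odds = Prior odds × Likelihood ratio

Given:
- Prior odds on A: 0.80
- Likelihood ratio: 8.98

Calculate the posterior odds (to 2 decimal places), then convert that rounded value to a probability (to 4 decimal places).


Step 1: Calculate posterior odds
Posterior odds = Prior odds × LR
               = 0.80 × 8.98
               = 7.18

Step 2: Convert to probability
P(A|E) = Posterior odds / (1 + Posterior odds)
       = 7.18 / (1 + 7.18)
       = 7.18 / 8.18
       = 0.8778

The evidence increased P(A) from 0.4444 to 0.8778.


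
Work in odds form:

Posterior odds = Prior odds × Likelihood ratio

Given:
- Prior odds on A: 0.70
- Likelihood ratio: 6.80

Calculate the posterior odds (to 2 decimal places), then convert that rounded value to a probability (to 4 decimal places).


Step 1: Calculate posterior odds
Posterior odds = Prior odds × LR
               = 0.70 × 6.80
               = 4.76

Step 2: Convert to probability
P(A|E) = Posterior odds / (1 + Posterior odds)
       = 4.76 / (1 + 4.76)
       = 4.76 / 5.76
       = 0.8264

The evidence increased P(A) from 0.4118 to 0.8264.


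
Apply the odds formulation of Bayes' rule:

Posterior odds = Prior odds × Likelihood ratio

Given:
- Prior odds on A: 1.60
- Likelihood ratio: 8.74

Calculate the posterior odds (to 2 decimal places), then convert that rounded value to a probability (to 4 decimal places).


Step 1: Calculate posterior odds
Posterior odds = Prior odds × LR
               = 1.60 × 8.74
               = 13.98

Step 2: Convert to probability
P(A|E) = Posterior odds / (1 + Posterior odds)
       = 13.98 / (1 + 13.98)
       = 13.98 / 14.98
       = 0.9332

The evidence increased P(A) from 0.6154 to 0.9332.


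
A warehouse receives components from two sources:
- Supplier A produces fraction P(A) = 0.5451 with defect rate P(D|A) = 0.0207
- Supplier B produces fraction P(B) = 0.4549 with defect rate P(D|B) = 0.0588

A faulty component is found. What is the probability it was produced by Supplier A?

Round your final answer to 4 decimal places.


Let A = from Supplier A, D = faulty

Given:
- P(A) = 0.5451, P(B) = 0.4549
- P(D|A) = 0.0207, P(D|B) = 0.0588

Step 1: Find P(D)
P(D) = P(D|A)P(A) + P(D|B)P(B)
     = 0.0207 × 0.5451 + 0.0588 × 0.4549
     = 0.01128357 + 0.02674812
     = 0.03803169

Step 2: Apply Bayes' theorem
P(A|D) = P(D|A)P(A) / P(D)
       = 0.01128357 / 0.03803169
       = 0.2967


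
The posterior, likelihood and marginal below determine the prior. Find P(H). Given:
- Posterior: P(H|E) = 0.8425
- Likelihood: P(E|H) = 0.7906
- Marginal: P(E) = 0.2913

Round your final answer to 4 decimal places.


From Bayes' theorem: P(H|E) = P(E|H) × P(H) / P(E)

Rearranging for P(H):
P(H) = P(H|E) × P(E) / P(E|H)
     = 0.8425 × 0.2913 / 0.7906
     = 0.24542025 / 0.7906
     = 0.3104


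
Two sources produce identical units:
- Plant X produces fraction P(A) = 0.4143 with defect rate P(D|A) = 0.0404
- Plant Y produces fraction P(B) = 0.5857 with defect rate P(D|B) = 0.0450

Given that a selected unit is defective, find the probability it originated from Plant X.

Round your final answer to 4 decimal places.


Let A = from Plant X, D = defective

Given:
- P(A) = 0.4143, P(B) = 0.5857
- P(D|A) = 0.0404, P(D|B) = 0.0450

Step 1: Find P(D)
P(D) = P(D|A)P(A) + P(D|B)P(B)
     = 0.0404 × 0.4143 + 0.0450 × 0.5857
     = 0.01673772 + 0.02635650
     = 0.04309422

Step 2: Apply Bayes' theorem
P(A|D) = P(D|A)P(A) / P(D)
       = 0.01673772 / 0.04309422
       = 0.3884


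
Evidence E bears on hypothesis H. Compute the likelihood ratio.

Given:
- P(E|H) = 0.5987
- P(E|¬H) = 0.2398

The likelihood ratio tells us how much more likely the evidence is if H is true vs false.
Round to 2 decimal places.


Likelihood Ratio (LR) = P(E|H) / P(E|¬H)

LR = 0.5987 / 0.2398
   = 2.50

The evidence is 2.50 times more likely if H is true than if H is false.
LR > 1, so observing E raises the odds in favor of H.


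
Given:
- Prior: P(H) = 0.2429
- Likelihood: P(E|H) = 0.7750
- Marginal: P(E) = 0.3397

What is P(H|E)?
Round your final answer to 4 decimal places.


Using Bayes' theorem:

P(H|E) = P(E|H) × P(H) / P(E)
       = 0.7750 × 0.2429 / 0.3397
       = 0.18824750 / 0.3397
       = 0.5542

The evidence strengthens our belief in H.
Prior: 0.2429 → Posterior: 0.5542


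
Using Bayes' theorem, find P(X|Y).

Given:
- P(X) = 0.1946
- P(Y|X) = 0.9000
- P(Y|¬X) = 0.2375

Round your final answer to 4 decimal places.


Bayes' theorem: P(X|Y) = P(Y|X) × P(X) / P(Y)

Step 1: Calculate P(Y) using law of total probability
P(Y) = P(Y|X)P(X) + P(Y|¬X)P(¬X)
     = 0.9000 × 0.1946 + 0.2375 × 0.8054
     = 0.17514000 + 0.19128250
     = 0.36642250

Step 2: Apply Bayes' theorem
P(X|Y) = P(Y|X) × P(X) / P(Y)
       = 0.17514000 / 0.36642250
       = 0.4780


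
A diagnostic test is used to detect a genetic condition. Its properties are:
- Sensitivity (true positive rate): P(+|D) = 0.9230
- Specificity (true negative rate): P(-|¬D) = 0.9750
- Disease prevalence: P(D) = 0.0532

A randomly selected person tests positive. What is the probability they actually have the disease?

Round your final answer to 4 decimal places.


Let D = has disease, + = positive test

Given:
- P(D) = 0.0532 (prevalence)
- P(+|D) = 0.9230 (sensitivity)
- P(-|¬D) = 0.9750 (specificity)
- P(+|¬D) = 0.0250 (false positive rate = 1 - specificity)

Step 1: Find P(+)
P(+) = P(+|D)P(D) + P(+|¬D)P(¬D)
     = 0.9230 × 0.0532 + 0.0250 × 0.9468
     = 0.04910360 + 0.02367000
     = 0.07277360

Step 2: Apply Bayes' theorem for P(D|+)
P(D|+) = P(+|D)P(D) / P(+)
       = 0.04910360 / 0.07277360
       = 0.6747


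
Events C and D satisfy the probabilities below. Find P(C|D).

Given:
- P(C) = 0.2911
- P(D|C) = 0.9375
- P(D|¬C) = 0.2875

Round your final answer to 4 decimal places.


Bayes' theorem: P(C|D) = P(D|C) × P(C) / P(D)

Step 1: Calculate P(D) using law of total probability
P(D) = P(D|C)P(C) + P(D|¬C)P(¬C)
     = 0.9375 × 0.2911 + 0.2875 × 0.7089
     = 0.27290625 + 0.20380875
     = 0.47671500

Step 2: Apply Bayes' theorem
P(C|D) = P(D|C) × P(C) / P(D)
       = 0.27290625 / 0.47671500
       = 0.5725


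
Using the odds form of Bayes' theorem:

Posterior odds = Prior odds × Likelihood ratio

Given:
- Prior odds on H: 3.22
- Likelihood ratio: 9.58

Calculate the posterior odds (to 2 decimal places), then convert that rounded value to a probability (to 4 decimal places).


Step 1: Calculate posterior odds
Posterior odds = Prior odds × LR
               = 3.22 × 9.58
               = 30.85

Step 2: Convert to probability
P(H|E) = Posterior odds / (1 + Posterior odds)
       = 30.85 / (1 + 30.85)
       = 30.85 / 31.85
       = 0.9686

The evidence increased P(H) from 0.7630 to 0.9686.


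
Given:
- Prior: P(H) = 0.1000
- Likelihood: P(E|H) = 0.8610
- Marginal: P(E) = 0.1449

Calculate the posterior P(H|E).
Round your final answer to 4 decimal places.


Using Bayes' theorem:

P(H|E) = P(E|H) × P(H) / P(E)
       = 0.8610 × 0.1000 / 0.1449
       = 0.08610000 / 0.1449
       = 0.5942

The evidence strengthens our belief in H.
Prior: 0.1000 → Posterior: 0.5942


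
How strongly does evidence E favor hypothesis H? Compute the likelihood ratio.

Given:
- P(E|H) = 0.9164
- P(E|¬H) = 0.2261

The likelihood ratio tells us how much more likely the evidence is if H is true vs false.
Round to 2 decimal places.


Likelihood Ratio (LR) = P(E|H) / P(E|¬H)

LR = 0.9164 / 0.2261
   = 4.05

The evidence is 4.05 times more likely if H is true than if H is false.
LR > 1, so observing E raises the odds in favor of H.


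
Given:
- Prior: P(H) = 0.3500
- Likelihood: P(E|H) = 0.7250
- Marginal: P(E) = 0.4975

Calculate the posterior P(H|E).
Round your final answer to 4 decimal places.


Using Bayes' theorem:

P(H|E) = P(E|H) × P(H) / P(E)
       = 0.7250 × 0.3500 / 0.4975
       = 0.25375000 / 0.4975
       = 0.5101

The evidence strengthens our belief in H.
Prior: 0.3500 → Posterior: 0.5101


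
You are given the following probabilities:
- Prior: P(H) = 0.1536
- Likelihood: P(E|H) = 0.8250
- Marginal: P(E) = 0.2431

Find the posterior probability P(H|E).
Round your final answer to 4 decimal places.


Using Bayes' theorem:

P(H|E) = P(E|H) × P(H) / P(E)
       = 0.8250 × 0.1536 / 0.2431
       = 0.12672000 / 0.2431
       = 0.5213

The evidence strengthens our belief in H.
Prior: 0.1536 → Posterior: 0.5213


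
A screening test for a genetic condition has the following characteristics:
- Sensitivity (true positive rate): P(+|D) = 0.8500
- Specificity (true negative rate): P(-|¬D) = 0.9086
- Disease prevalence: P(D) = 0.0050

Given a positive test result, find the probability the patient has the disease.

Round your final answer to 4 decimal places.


Let D = has disease, + = positive test

Given:
- P(D) = 0.0050 (prevalence)
- P(+|D) = 0.8500 (sensitivity)
- P(-|¬D) = 0.9086 (specificity)
- P(+|¬D) = 0.0914 (false positive rate = 1 - specificity)

Step 1: Find P(+)
P(+) = P(+|D)P(D) + P(+|¬D)P(¬D)
     = 0.8500 × 0.0050 + 0.0914 × 0.9950
     = 0.00425000 + 0.09094300
     = 0.09519300

Step 2: Apply Bayes' theorem for P(D|+)
P(D|+) = P(+|D)P(D) / P(+)
       = 0.00425000 / 0.09519300
       = 0.0446


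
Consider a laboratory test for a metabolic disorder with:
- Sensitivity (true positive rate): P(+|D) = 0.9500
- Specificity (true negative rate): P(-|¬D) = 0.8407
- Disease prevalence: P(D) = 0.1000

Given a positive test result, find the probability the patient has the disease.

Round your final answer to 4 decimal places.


Let D = has disease, + = positive test

Given:
- P(D) = 0.1000 (prevalence)
- P(+|D) = 0.9500 (sensitivity)
- P(-|¬D) = 0.8407 (specificity)
- P(+|¬D) = 0.1593 (false positive rate = 1 - specificity)

Step 1: Find P(+)
P(+) = P(+|D)P(D) + P(+|¬D)P(¬D)
     = 0.9500 × 0.1000 + 0.1593 × 0.9000
     = 0.09500000 + 0.14337000
     = 0.23837000

Step 2: Apply Bayes' theorem for P(D|+)
P(D|+) = P(+|D)P(D) / P(+)
       = 0.09500000 / 0.23837000
       = 0.3985


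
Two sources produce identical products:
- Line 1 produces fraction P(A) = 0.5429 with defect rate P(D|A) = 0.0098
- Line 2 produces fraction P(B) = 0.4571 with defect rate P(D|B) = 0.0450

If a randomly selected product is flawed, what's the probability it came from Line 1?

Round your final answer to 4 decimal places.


Let A = from Line 1, D = flawed

Given:
- P(A) = 0.5429, P(B) = 0.4571
- P(D|A) = 0.0098, P(D|B) = 0.0450

Step 1: Find P(D)
P(D) = P(D|A)P(A) + P(D|B)P(B)
     = 0.0098 × 0.5429 + 0.0450 × 0.4571
     = 0.00532042 + 0.02056950
     = 0.02588992

Step 2: Apply Bayes' theorem
P(A|D) = P(D|A)P(A) / P(D)
       = 0.00532042 / 0.02588992
       = 0.2055


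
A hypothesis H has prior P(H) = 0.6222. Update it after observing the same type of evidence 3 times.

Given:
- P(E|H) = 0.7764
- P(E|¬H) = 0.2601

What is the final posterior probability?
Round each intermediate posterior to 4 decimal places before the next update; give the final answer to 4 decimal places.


Sequential Bayesian updating:

Initial prior: P(H) = 0.6222

Update 1:
  P(E) = 0.7764 × 0.6222 + 0.2601 × 0.3778 = 0.48307608 + 0.09826578 = 0.58134186
  P(H|E) = 0.48307608 / 0.58134186 = 0.8310

Update 2:
  P(E) = 0.7764 × 0.8310 + 0.2601 × 0.1690 = 0.64518840 + 0.04395690 = 0.68914530
  P(H|E) = 0.64518840 / 0.68914530 = 0.9362

Update 3:
  P(E) = 0.7764 × 0.9362 + 0.2601 × 0.0638 = 0.72686568 + 0.01659438 = 0.74346006
  P(H|E) = 0.72686568 / 0.74346006 = 0.9777

Final posterior: 0.9777


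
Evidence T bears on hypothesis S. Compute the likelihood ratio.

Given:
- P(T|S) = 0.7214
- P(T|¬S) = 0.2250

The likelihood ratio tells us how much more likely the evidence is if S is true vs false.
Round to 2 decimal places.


Likelihood Ratio (LR) = P(T|S) / P(T|¬S)

LR = 0.7214 / 0.2250
   = 3.21

The evidence is 3.21 times more likely if S is true than if S is false.
LR > 1, so observing T raises the odds in favor of S.


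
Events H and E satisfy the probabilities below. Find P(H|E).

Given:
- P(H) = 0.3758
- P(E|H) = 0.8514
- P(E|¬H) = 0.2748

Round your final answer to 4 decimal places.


Bayes' theorem: P(H|E) = P(E|H) × P(H) / P(E)

Step 1: Calculate P(E) using law of total probability
P(E) = P(E|H)P(H) + P(E|¬H)P(¬H)
     = 0.8514 × 0.3758 + 0.2748 × 0.6242
     = 0.31995612 + 0.17153016
     = 0.49148628

Step 2: Apply Bayes' theorem
P(H|E) = P(E|H) × P(H) / P(E)
       = 0.31995612 / 0.49148628
       = 0.6510


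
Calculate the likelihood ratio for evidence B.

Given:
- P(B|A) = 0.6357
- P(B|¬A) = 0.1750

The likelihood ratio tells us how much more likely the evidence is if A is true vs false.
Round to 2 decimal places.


Likelihood Ratio (LR) = P(B|A) / P(B|¬A)

LR = 0.6357 / 0.1750
   = 3.63

The evidence is 3.63 times more likely if A is true than if A is false.
Because LR exceeds 1, B is evidence for A.


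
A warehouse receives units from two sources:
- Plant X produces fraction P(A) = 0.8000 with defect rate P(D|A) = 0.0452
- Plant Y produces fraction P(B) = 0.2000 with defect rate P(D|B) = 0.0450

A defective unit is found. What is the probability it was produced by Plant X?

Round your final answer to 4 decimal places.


Let A = from Plant X, D = defective

Given:
- P(A) = 0.8000, P(B) = 0.2000
- P(D|A) = 0.0452, P(D|B) = 0.0450

Step 1: Find P(D)
P(D) = P(D|A)P(A) + P(D|B)P(B)
     = 0.0452 × 0.8000 + 0.0450 × 0.2000
     = 0.03616000 + 0.00900000
     = 0.04516000

Step 2: Apply Bayes' theorem
P(A|D) = P(D|A)P(A) / P(D)
       = 0.03616000 / 0.04516000
       = 0.8007
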